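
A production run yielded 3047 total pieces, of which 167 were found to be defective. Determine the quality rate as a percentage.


Formula: Quality Rate = Good Pieces / Total Pieces * 100
Good pieces = 3047 - 167 = 2880
QR = 2880 / 3047 * 100 = 94.5%

94.5%


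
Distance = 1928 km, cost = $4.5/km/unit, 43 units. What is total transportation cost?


TC = dist * cost * units = 1928 * 4.5 * 43 = $373068.00

$373068.00


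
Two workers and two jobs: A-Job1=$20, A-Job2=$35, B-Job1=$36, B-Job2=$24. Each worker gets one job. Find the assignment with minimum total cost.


Option 1: A->1 + B->2 = $20 + $24 = $44
Option 2: A->2 + B->1 = $35 + $36 = $71
Min cost = min($44, $71) = $44

$44


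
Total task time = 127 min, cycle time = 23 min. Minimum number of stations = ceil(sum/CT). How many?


Formula: N_min = ceil(Sum of Task Times / Cycle Time)
N_min = ceil(127 min / 23 min) = ceil(5.5217)
N_min = 6 stations

6


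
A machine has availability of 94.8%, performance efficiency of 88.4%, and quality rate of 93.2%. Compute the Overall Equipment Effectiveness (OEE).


Formula: OEE = Availability * Performance * Quality / 10000
A * P = 94.8% * 88.4% / 100 = 83.8%
OEE = 83.8% * 93.2% / 100 = 78.1%

78.1%


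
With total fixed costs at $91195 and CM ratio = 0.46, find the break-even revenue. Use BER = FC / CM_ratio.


Formula: BER = Fixed Costs / Contribution Margin Ratio
BER = $91195 / 0.46
BER = $198250.00 (to the nearest cent)

$198250.00


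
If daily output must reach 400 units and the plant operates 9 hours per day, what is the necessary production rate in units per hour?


Formula: Production Rate = Daily Demand / Available Hours
Rate = 400 units/day / 9 hours/day
Rate = 44.4 units/hour

44.4 units/hour


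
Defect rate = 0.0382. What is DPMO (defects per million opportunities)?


DPMO = defect_rate * 1000000 = 0.0382 * 1000000

38200


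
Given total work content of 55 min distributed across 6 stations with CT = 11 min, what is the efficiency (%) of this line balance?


Formula: Efficiency = Sum of Task Times / (N_stations * CT) * 100
Total station capacity = 6 stations * 11 min = 66 min
Efficiency = 55 / 66 * 100 = 83.3%

83.3%


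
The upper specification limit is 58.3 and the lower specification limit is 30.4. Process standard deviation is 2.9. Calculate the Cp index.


Cp = (58.3 - 30.4) / (6 * 2.9)

1.6


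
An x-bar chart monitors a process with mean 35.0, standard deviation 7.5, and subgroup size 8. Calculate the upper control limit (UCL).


UCL = 35.0 + 3 * 7.5 / sqrt(8)

42.95


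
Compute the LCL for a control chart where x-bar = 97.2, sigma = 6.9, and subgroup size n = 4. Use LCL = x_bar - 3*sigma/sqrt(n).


LCL = 97.2 - 3 * 6.9 / sqrt(4)

86.85


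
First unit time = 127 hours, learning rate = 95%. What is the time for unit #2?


Formula: T_n = T_1 * (learning_rate)^(log2(n)) where learning_rate = rate/100
Doublings = log2(2) = 1
T_n = 127 * 0.95^1
T_n = 127 * 0.95 = 120.7 hours

120.7 hours


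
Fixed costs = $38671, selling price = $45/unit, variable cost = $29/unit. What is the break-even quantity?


Formula: BEQ = Fixed Costs / (Price - Variable Cost)
Contribution margin = $45 - $29 = $16/unit
BEQ = ceil($38671 / $16/unit) = ceil(2416.94) = 2417 units

2417 units


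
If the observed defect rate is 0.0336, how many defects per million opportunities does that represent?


DPMO = defect_rate * 1000000 = 0.0336 * 1000000

33600


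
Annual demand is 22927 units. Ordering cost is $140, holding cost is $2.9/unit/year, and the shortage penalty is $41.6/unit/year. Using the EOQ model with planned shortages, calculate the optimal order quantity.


Formula: EOQ* = sqrt(2DS/H) * sqrt((H+P)/P)
Base EOQ = sqrt(2*22927*140/2.9) = 1487.83 units
Correction = sqrt((2.9+41.6)/41.6) = 1.03427
EOQ* = 1487.83 * 1.03427 = 1538.8 units

1538.8 units


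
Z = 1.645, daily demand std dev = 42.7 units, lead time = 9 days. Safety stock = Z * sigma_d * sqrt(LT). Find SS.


Formula: SS = z * sigma_d * sqrt(LT)
sqrt(LT) = sqrt(9) = 3.0
SS = 1.645 * 42.7 * 3.0
SS = 210.7 units

210.7 units


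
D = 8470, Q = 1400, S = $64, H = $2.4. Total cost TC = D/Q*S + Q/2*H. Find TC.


TC = 8470/1400 * 64 + 1400/2 * 2.4

$2067.20


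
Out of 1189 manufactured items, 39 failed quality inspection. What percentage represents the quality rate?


Formula: Quality Rate = Good Pieces / Total Pieces * 100
Good pieces = 1189 - 39 = 1150
QR = 1150 / 1189 * 100 = 96.7%

96.7%


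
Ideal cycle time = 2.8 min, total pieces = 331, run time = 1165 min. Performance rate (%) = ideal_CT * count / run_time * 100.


Formula: Performance = (Ideal CT * Total Count) / Run Time * 100
Ideal output time = 2.8 * 331 = 926.8 min
Performance = 926.8 / 1165 * 100 = 79.6%

79.6%


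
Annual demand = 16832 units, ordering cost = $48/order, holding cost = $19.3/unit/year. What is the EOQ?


Formula: EOQ = sqrt(2 * D * S / H)
Numerator: 2 * 16832 * 48 = 1615872
2DS/H = 1615872 / 19.3 = 83723.9
EOQ = sqrt(83723.9) = 289.4 units

289.4 units


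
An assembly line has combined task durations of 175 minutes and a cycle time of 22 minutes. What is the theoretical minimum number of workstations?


Formula: N_min = ceil(Sum of Task Times / Cycle Time)
N_min = ceil(175 min / 22 min) = ceil(7.9545)
N_min = 8 stations

8


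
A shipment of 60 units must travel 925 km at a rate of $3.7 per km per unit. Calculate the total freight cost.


TC = dist * cost * units = 925 * 3.7 * 60 = $205350.00

$205350.00


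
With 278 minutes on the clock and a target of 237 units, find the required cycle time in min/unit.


Formula: CT = Available Time / Number of Units
CT = 278 min / 237 units
CT = 1.17 min/unit

1.17 min/unit


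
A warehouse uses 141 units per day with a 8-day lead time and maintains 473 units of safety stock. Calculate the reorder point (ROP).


Formula: ROP = (Daily Demand * Lead Time) + Safety Stock
Demand during lead time = 141 * 8 = 1128 units
ROP = 1128 + 473 = 1601 units

1601 units


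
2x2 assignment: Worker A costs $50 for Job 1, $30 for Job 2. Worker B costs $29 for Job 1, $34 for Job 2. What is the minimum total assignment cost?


Option 1: A->1 + B->2 = $50 + $34 = $84
Option 2: A->2 + B->1 = $30 + $29 = $59
Min cost = min($84, $59) = $59

$59


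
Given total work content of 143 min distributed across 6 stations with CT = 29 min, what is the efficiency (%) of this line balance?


Formula: Efficiency = Sum of Task Times / (N_stations * CT) * 100
Total station capacity = 6 stations * 29 min = 174 min
Efficiency = 143 / 174 * 100 = 82.2%

82.2%


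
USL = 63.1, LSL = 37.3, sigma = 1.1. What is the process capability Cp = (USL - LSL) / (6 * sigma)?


Cp = (63.1 - 37.3) / (6 * 1.1)

3.91


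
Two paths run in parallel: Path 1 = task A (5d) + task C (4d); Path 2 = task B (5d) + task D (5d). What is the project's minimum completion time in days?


Path 1 = 5 + 4 = 9 days
Path 2 = 5 + 5 = 10 days
Duration = max(9, 10) = 10 days

10 days


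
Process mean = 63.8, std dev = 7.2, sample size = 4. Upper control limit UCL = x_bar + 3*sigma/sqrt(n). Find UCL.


UCL = 63.8 + 3 * 7.2 / sqrt(4)

74.6


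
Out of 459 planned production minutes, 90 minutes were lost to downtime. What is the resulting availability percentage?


Formula: Availability = (Planned Time - Downtime) / Planned Time * 100
Uptime = 459 - 90 = 369 min
Availability = 369 / 459 * 100 = 80.4%

80.4%


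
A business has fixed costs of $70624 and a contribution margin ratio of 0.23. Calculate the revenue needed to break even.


Formula: BER = Fixed Costs / Contribution Margin Ratio
BER = $70624 / 0.23
BER = $307060.87 (to the nearest cent)

$307060.87


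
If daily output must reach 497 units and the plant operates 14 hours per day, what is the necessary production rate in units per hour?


Formula: Production Rate = Daily Demand / Available Hours
Rate = 497 units/day / 14 hours/day
Rate = 35.5 units/hour

35.5 units/hour


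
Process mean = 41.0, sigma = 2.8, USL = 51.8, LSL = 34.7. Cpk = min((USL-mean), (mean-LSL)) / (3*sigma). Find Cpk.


Cpu = (51.8 - 41.0) / (3 * 2.8) = 1.29
Cpl = (41.0 - 34.7) / (3 * 2.8) = 0.75
Cpk = min(1.29, 0.75) = 0.75

0.75


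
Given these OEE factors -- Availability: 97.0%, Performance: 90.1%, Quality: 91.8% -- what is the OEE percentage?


Formula: OEE = Availability * Performance * Quality / 10000
A * P = 97.0% * 90.1% / 100 = 87.4%
OEE = 87.4% * 91.8% / 100 = 80.2%

80.2%


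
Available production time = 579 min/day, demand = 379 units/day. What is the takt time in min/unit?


Formula: Takt Time = Available Production Time / Customer Demand
Takt = 579 min/day / 379 units/day
Takt = 1.53 min/unit

1.53 min/unit


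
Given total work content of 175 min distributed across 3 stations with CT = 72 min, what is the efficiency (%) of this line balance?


Formula: Efficiency = Sum of Task Times / (N_stations * CT) * 100
Total station capacity = 3 stations * 72 min = 216 min
Efficiency = 175 / 216 * 100 = 81.0%

81.0%


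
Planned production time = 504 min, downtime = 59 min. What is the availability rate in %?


Formula: Availability = (Planned Time - Downtime) / Planned Time * 100
Uptime = 504 - 59 = 445 min
Availability = 445 / 504 * 100 = 88.3%

88.3%


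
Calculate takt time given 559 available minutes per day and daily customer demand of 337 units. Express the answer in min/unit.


Formula: Takt Time = Available Production Time / Customer Demand
Takt = 559 min/day / 337 units/day
Takt = 1.66 min/unit

1.66 min/unit


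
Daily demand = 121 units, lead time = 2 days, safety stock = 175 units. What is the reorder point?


Formula: ROP = (Daily Demand * Lead Time) + Safety Stock
Demand during lead time = 121 * 2 = 242 units
ROP = 242 + 175 = 417 units

417 units


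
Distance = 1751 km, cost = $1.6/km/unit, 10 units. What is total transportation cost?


TC = dist * cost * units = 1751 * 1.6 * 10 = $28016.00

$28016.00


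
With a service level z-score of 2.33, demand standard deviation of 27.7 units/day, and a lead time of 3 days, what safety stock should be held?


Formula: SS = z * sigma_d * sqrt(LT)
sqrt(LT) = sqrt(3) = 1.7321
SS = 2.33 * 27.7 * 1.7321
SS = 111.8 units

111.8 units


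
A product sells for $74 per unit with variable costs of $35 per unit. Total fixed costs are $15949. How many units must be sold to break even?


Formula: BEQ = Fixed Costs / (Price - Variable Cost)
Contribution margin = $74 - $35 = $39/unit
BEQ = ceil($15949 / $39/unit) = ceil(408.95) = 409 units

409 units


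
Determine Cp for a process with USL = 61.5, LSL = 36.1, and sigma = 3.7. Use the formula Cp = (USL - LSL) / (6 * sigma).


Cp = (61.5 - 36.1) / (6 * 3.7)

1.14


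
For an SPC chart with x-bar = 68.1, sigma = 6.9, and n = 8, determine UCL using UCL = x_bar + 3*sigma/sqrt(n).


UCL = 68.1 + 3 * 6.9 / sqrt(8)

75.42


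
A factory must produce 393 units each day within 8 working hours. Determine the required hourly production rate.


Formula: Production Rate = Daily Demand / Available Hours
Rate = 393 units/day / 8 hours/day
Rate = 49.1 units/hour

49.1 units/hour


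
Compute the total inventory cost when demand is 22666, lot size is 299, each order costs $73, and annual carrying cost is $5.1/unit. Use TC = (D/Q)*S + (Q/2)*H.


TC = 22666/299 * 73 + 299/2 * 5.1

$6296.29


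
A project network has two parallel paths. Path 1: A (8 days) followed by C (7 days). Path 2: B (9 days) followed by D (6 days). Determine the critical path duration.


Path 1 = 8 + 7 = 15 days
Path 2 = 9 + 6 = 15 days
Duration = max(15, 15) = 15 days

15 days


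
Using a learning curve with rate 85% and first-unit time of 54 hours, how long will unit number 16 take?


Formula: T_n = T_1 * (learning_rate)^(log2(n)) where learning_rate = rate/100
Doublings = log2(16) = 4
T_n = 54 * 0.85^4
T_n = 54 * 0.522 = 28.2 hours

28.2 hours


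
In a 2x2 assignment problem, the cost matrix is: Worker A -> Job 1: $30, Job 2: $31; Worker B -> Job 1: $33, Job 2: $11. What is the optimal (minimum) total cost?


Option 1: A->1 + B->2 = $30 + $11 = $41
Option 2: A->2 + B->1 = $31 + $33 = $64
Min cost = min($41, $64) = $41

$41


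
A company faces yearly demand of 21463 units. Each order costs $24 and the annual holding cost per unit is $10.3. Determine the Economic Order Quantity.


Formula: EOQ = sqrt(2 * D * S / H)
Numerator: 2 * 21463 * 24 = 1030224
2DS/H = 1030224 / 10.3 = 100021.7
EOQ = sqrt(100021.7) = 316.3 units

316.3 units


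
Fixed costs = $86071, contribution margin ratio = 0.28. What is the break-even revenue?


Formula: BER = Fixed Costs / Contribution Margin Ratio
BER = $86071 / 0.28
BER = $307396.43 (to the nearest cent)

$307396.43


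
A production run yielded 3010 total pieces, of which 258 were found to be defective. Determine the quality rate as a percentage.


Formula: Quality Rate = Good Pieces / Total Pieces * 100
Good pieces = 3010 - 258 = 2752
QR = 2752 / 3010 * 100 = 91.4%

91.4%


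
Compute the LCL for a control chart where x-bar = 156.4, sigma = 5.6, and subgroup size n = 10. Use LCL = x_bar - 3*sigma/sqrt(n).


LCL = 156.4 - 3 * 5.6 / sqrt(10)

151.09


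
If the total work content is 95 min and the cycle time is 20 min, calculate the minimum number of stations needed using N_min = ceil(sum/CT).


Formula: N_min = ceil(Sum of Task Times / Cycle Time)
N_min = ceil(95 min / 20 min) = ceil(4.75)
N_min = 5 stations

5


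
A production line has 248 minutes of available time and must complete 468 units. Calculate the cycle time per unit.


Formula: CT = Available Time / Number of Units
CT = 248 min / 468 units
CT = 0.53 min/unit

0.53 min/unit


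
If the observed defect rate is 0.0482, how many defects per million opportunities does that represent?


DPMO = defect_rate * 1000000 = 0.0482 * 1000000

48200


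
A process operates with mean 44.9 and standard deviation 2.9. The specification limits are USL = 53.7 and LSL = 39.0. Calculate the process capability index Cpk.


Cpu = (53.7 - 44.9) / (3 * 2.9) = 1.01
Cpl = (44.9 - 39.0) / (3 * 2.9) = 0.68
Cpk = min(1.01, 0.68) = 0.68

0.68


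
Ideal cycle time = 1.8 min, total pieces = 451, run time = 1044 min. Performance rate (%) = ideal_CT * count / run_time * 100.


Formula: Performance = (Ideal CT * Total Count) / Run Time * 100
Ideal output time = 1.8 * 451 = 811.8 min
Performance = 811.8 / 1044 * 100 = 77.8%

77.8%


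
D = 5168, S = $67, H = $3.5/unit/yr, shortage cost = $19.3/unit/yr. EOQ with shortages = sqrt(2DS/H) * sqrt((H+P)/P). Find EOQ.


Formula: EOQ* = sqrt(2DS/H) * sqrt((H+P)/P)
Base EOQ = sqrt(2*5168*67/3.5) = 444.82 units
Correction = sqrt((3.5+19.3)/19.3) = 1.0869
EOQ* = 444.82 * 1.0869 = 483.5 units

483.5 units


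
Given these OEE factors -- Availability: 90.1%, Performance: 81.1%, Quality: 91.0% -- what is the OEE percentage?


Formula: OEE = Availability * Performance * Quality / 10000
A * P = 90.1% * 81.1% / 100 = 73.07%
OEE = 73.07% * 91.0% / 100 = 66.5%

66.5%


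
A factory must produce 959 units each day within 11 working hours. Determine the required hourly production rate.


Formula: Production Rate = Daily Demand / Available Hours
Rate = 959 units/day / 11 hours/day
Rate = 87.2 units/hour

87.2 units/hour


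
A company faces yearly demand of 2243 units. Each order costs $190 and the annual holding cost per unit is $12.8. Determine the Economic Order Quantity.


Formula: EOQ = sqrt(2 * D * S / H)
Numerator: 2 * 2243 * 190 = 852340
2DS/H = 852340 / 12.8 = 66589.1
EOQ = sqrt(66589.1) = 258.0 units

258.0 units


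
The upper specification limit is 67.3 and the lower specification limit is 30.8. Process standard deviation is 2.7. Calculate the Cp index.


Cp = (67.3 - 30.8) / (6 * 2.7)

2.25


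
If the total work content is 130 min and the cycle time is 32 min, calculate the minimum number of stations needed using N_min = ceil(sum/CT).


Formula: N_min = ceil(Sum of Task Times / Cycle Time)
N_min = ceil(130 min / 32 min) = ceil(4.0625)
N_min = 5 stations

5


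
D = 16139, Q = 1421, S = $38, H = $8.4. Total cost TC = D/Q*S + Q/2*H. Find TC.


TC = 16139/1421 * 38 + 1421/2 * 8.4

$6399.78


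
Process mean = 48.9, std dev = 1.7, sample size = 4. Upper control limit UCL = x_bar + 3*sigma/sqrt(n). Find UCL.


UCL = 48.9 + 3 * 1.7 / sqrt(4)

51.45


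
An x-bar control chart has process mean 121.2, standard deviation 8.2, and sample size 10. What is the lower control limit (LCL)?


LCL = 121.2 - 3 * 8.2 / sqrt(10)

113.42


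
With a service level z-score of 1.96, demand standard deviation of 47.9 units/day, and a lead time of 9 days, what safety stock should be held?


Formula: SS = z * sigma_d * sqrt(LT)
sqrt(LT) = sqrt(9) = 3.0
SS = 1.96 * 47.9 * 3.0
SS = 281.7 units

281.7 units


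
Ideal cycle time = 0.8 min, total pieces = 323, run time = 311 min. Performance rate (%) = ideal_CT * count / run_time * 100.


Formula: Performance = (Ideal CT * Total Count) / Run Time * 100
Ideal output time = 0.8 * 323 = 258.4 min
Performance = 258.4 / 311 * 100 = 83.1%

83.1%


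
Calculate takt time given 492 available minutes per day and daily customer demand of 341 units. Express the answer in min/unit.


Formula: Takt Time = Available Production Time / Customer Demand
Takt = 492 min/day / 341 units/day
Takt = 1.44 min/unit

1.44 min/unit


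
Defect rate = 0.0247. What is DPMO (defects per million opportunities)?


DPMO = defect_rate * 1000000 = 0.0247 * 1000000

24700


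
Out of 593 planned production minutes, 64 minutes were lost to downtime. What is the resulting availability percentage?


Formula: Availability = (Planned Time - Downtime) / Planned Time * 100
Uptime = 593 - 64 = 529 min
Availability = 529 / 593 * 100 = 89.2%

89.2%


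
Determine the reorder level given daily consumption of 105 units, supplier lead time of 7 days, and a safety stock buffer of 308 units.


Formula: ROP = (Daily Demand * Lead Time) + Safety Stock
Demand during lead time = 105 * 7 = 735 units
ROP = 735 + 308 = 1043 units

1043 units


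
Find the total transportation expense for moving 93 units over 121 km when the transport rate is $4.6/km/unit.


TC = dist * cost * units = 121 * 4.6 * 93 = $51763.80

$51763.80


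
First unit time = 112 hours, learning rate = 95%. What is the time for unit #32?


Formula: T_n = T_1 * (learning_rate)^(log2(n)) where learning_rate = rate/100
Doublings = log2(32) = 5
T_n = 112 * 0.95^5
T_n = 112 * 0.7738 = 86.7 hours

86.7 hours


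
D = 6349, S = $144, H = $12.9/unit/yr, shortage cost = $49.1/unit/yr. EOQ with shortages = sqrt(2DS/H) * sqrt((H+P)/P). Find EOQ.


Formula: EOQ* = sqrt(2DS/H) * sqrt((H+P)/P)
Base EOQ = sqrt(2*6349*144/12.9) = 376.49 units
Correction = sqrt((12.9+49.1)/49.1) = 1.12371
EOQ* = 376.49 * 1.12371 = 423.1 units

423.1 units


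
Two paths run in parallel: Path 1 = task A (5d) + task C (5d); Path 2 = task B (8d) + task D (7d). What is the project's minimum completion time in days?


Path 1 = 5 + 5 = 10 days
Path 2 = 8 + 7 = 15 days
Duration = max(10, 15) = 15 days

15 days


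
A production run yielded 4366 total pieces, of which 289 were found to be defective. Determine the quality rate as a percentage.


Formula: Quality Rate = Good Pieces / Total Pieces * 100
Good pieces = 4366 - 289 = 4077
QR = 4077 / 4366 * 100 = 93.4%

93.4%


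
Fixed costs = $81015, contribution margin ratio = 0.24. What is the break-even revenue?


Formula: BER = Fixed Costs / Contribution Margin Ratio
BER = $81015 / 0.24
BER = $337562.50 (to the nearest cent)

$337562.50


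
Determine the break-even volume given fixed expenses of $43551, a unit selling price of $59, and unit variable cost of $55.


Formula: BEQ = Fixed Costs / (Price - Variable Cost)
Contribution margin = $59 - $55 = $4/unit
BEQ = ceil($43551 / $4/unit) = ceil(10887.75) = 10888 units

10888 units


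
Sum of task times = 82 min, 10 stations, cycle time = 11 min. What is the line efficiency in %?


Formula: Efficiency = Sum of Task Times / (N_stations * CT) * 100
Total station capacity = 10 stations * 11 min = 110 min
Efficiency = 82 / 110 * 100 = 74.5%

74.5%


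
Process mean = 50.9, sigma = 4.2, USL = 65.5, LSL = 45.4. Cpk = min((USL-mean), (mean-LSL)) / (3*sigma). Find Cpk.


Cpu = (65.5 - 50.9) / (3 * 4.2) = 1.16
Cpl = (50.9 - 45.4) / (3 * 4.2) = 0.44
Cpk = min(1.16, 0.44) = 0.44

0.44


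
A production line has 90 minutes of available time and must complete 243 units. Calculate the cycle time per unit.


Formula: CT = Available Time / Number of Units
CT = 90 min / 243 units
CT = 0.37 min/unit

0.37 min/unit


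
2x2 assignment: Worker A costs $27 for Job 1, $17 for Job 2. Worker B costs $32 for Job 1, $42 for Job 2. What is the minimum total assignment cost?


Option 1: A->1 + B->2 = $27 + $42 = $69
Option 2: A->2 + B->1 = $17 + $32 = $49
Min cost = min($69, $49) = $49

$49


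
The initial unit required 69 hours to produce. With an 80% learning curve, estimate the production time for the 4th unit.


Formula: T_n = T_1 * (learning_rate)^(log2(n)) where learning_rate = rate/100
Doublings = log2(4) = 2
T_n = 69 * 0.8^2
T_n = 69 * 0.64 = 44.2 hours

44.2 hours


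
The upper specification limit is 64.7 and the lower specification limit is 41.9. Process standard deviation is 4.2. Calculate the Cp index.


Cp = (64.7 - 41.9) / (6 * 4.2)

0.9


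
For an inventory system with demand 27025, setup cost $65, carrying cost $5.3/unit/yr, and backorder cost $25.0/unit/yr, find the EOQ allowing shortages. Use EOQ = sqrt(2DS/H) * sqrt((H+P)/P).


Formula: EOQ* = sqrt(2DS/H) * sqrt((H+P)/P)
Base EOQ = sqrt(2*27025*65/5.3) = 814.17 units
Correction = sqrt((5.3+25.0)/25.0) = 1.10091
EOQ* = 814.17 * 1.10091 = 896.3 units

896.3 units


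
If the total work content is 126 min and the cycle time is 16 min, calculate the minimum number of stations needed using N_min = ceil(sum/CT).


Formula: N_min = ceil(Sum of Task Times / Cycle Time)
N_min = ceil(126 min / 16 min) = ceil(7.875)
N_min = 8 stations

8


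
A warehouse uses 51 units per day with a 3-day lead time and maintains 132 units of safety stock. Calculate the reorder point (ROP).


Formula: ROP = (Daily Demand * Lead Time) + Safety Stock
Demand during lead time = 51 * 3 = 153 units
ROP = 153 + 132 = 285 units

285 units


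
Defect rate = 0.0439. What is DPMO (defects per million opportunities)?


DPMO = defect_rate * 1000000 = 0.0439 * 1000000

43900


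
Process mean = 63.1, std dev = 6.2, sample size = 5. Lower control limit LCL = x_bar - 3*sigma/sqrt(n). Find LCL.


LCL = 63.1 - 3 * 6.2 / sqrt(5)

54.78


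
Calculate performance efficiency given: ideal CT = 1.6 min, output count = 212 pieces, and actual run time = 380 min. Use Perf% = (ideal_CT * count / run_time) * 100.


Formula: Performance = (Ideal CT * Total Count) / Run Time * 100
Ideal output time = 1.6 * 212 = 339.2 min
Performance = 339.2 / 380 * 100 = 89.3%

89.3%


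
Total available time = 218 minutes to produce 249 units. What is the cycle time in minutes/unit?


Formula: CT = Available Time / Number of Units
CT = 218 min / 249 units
CT = 0.88 min/unit

0.88 min/unit


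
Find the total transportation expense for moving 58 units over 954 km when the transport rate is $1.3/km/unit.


TC = dist * cost * units = 954 * 1.3 * 58 = $71931.60

$71931.60


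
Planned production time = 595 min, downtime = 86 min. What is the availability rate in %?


Formula: Availability = (Planned Time - Downtime) / Planned Time * 100
Uptime = 595 - 86 = 509 min
Availability = 509 / 595 * 100 = 85.5%

85.5%


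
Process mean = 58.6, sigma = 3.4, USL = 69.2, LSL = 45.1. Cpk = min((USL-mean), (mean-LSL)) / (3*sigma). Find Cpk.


Cpu = (69.2 - 58.6) / (3 * 3.4) = 1.04
Cpl = (58.6 - 45.1) / (3 * 3.4) = 1.32
Cpk = min(1.04, 1.32) = 1.04

1.04


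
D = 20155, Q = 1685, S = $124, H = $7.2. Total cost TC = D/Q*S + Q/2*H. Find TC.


TC = 20155/1685 * 124 + 1685/2 * 7.2

$7549.22


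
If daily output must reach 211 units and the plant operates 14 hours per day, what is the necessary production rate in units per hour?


Formula: Production Rate = Daily Demand / Available Hours
Rate = 211 units/day / 14 hours/day
Rate = 15.1 units/hour

15.1 units/hour


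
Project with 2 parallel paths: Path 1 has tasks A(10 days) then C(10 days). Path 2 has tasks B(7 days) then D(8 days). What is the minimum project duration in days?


Path 1 = 10 + 10 = 20 days
Path 2 = 7 + 8 = 15 days
Duration = max(20, 15) = 20 days

20 days


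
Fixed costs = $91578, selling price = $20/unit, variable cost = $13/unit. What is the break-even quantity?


Formula: BEQ = Fixed Costs / (Price - Variable Cost)
Contribution margin = $20 - $13 = $7/unit
BEQ = ceil($91578 / $7/unit) = ceil(13082.57) = 13083 units

13083 units


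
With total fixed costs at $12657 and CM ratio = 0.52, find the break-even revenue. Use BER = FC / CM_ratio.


Formula: BER = Fixed Costs / Contribution Margin Ratio
BER = $12657 / 0.52
BER = $24340.38 (to the nearest cent)

$24340.38


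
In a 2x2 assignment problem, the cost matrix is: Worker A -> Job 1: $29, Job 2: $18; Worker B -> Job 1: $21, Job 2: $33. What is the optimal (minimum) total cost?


Option 1: A->1 + B->2 = $29 + $33 = $62
Option 2: A->2 + B->1 = $18 + $21 = $39
Min cost = min($62, $39) = $39

$39


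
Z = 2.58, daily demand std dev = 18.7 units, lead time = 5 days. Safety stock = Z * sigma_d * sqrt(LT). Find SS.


Formula: SS = z * sigma_d * sqrt(LT)
sqrt(LT) = sqrt(5) = 2.2361
SS = 2.58 * 18.7 * 2.2361
SS = 107.9 units

107.9 units


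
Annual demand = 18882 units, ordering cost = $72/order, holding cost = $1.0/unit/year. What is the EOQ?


Formula: EOQ = sqrt(2 * D * S / H)
Numerator: 2 * 18882 * 72 = 2719008
2DS/H = 2719008 / 1.0 = 2719008.0
EOQ = sqrt(2719008.0) = 1648.9 units

1648.9 units


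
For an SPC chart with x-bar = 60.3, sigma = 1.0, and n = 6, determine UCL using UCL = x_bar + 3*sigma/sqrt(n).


UCL = 60.3 + 3 * 1.0 / sqrt(6)

61.52


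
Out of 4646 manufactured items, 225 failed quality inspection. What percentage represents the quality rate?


Formula: Quality Rate = Good Pieces / Total Pieces * 100
Good pieces = 4646 - 225 = 4421
QR = 4421 / 4646 * 100 = 95.2%

95.2%


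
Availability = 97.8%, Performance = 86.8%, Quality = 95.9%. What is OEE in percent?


Formula: OEE = Availability * Performance * Quality / 10000
A * P = 97.8% * 86.8% / 100 = 84.89%
OEE = 84.89% * 95.9% / 100 = 81.4%

81.4%


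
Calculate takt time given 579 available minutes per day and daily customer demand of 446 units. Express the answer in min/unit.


Formula: Takt Time = Available Production Time / Customer Demand
Takt = 579 min/day / 446 units/day
Takt = 1.3 min/unit

1.3 min/unit


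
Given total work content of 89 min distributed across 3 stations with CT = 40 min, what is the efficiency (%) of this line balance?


Formula: Efficiency = Sum of Task Times / (N_stations * CT) * 100
Total station capacity = 3 stations * 40 min = 120 min
Efficiency = 89 / 120 * 100 = 74.2%

74.2%


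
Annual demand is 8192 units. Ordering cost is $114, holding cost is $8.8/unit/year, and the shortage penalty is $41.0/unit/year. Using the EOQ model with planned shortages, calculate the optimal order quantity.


Formula: EOQ* = sqrt(2DS/H) * sqrt((H+P)/P)
Base EOQ = sqrt(2*8192*114/8.8) = 460.7 units
Correction = sqrt((8.8+41.0)/41.0) = 1.1021
EOQ* = 460.7 * 1.1021 = 507.7 units

507.7 units


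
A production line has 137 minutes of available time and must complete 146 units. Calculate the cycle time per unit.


Formula: CT = Available Time / Number of Units
CT = 137 min / 146 units
CT = 0.94 min/unit

0.94 min/unit


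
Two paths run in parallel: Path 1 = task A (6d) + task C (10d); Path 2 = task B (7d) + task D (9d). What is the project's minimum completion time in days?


Path 1 = 6 + 10 = 16 days
Path 2 = 7 + 9 = 16 days
Duration = max(16, 16) = 16 days

16 days


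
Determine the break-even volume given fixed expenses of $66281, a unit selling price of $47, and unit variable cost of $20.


Formula: BEQ = Fixed Costs / (Price - Variable Cost)
Contribution margin = $47 - $20 = $27/unit
BEQ = ceil($66281 / $27/unit) = ceil(2454.85) = 2455 units

2455 units


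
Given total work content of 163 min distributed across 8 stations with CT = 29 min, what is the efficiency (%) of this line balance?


Formula: Efficiency = Sum of Task Times / (N_stations * CT) * 100
Total station capacity = 8 stations * 29 min = 232 min
Efficiency = 163 / 232 * 100 = 70.3%

70.3%


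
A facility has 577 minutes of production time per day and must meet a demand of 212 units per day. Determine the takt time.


Formula: Takt Time = Available Production Time / Customer Demand
Takt = 577 min/day / 212 units/day
Takt = 2.72 min/unit

2.72 min/unit


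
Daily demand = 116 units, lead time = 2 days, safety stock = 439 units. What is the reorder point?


Formula: ROP = (Daily Demand * Lead Time) + Safety Stock
Demand during lead time = 116 * 2 = 232 units
ROP = 232 + 439 = 671 units

671 units


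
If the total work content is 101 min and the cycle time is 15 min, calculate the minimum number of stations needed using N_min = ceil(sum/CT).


Formula: N_min = ceil(Sum of Task Times / Cycle Time)
N_min = ceil(101 min / 15 min) = ceil(6.7333)
N_min = 7 stations

7


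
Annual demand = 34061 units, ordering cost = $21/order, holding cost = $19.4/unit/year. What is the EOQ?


Formula: EOQ = sqrt(2 * D * S / H)
Numerator: 2 * 34061 * 21 = 1430562
2DS/H = 1430562 / 19.4 = 73740.3
EOQ = sqrt(73740.3) = 271.6 units

271.6 units


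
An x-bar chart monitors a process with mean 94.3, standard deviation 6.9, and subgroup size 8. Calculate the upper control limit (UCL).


UCL = 94.3 + 3 * 6.9 / sqrt(8)

101.62


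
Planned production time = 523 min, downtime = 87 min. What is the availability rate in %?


Formula: Availability = (Planned Time - Downtime) / Planned Time * 100
Uptime = 523 - 87 = 436 min
Availability = 436 / 523 * 100 = 83.4%

83.4%


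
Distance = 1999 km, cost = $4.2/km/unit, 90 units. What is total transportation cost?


TC = dist * cost * units = 1999 * 4.2 * 90 = $755622.00

$755622.00


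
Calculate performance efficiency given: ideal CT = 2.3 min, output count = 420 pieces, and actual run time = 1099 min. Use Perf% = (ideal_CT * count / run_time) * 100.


Formula: Performance = (Ideal CT * Total Count) / Run Time * 100
Ideal output time = 2.3 * 420 = 966.0 min
Performance = 966.0 / 1099 * 100 = 87.9%

87.9%


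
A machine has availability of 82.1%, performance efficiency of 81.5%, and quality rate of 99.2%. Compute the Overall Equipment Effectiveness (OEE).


Formula: OEE = Availability * Performance * Quality / 10000
A * P = 82.1% * 81.5% / 100 = 66.91%
OEE = 66.91% * 99.2% / 100 = 66.4%

66.4%


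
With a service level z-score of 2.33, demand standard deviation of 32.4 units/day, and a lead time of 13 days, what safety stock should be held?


Formula: SS = z * sigma_d * sqrt(LT)
sqrt(LT) = sqrt(13) = 3.6056
SS = 2.33 * 32.4 * 3.6056
SS = 272.2 units

272.2 units


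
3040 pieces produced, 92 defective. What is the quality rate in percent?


Formula: Quality Rate = Good Pieces / Total Pieces * 100
Good pieces = 3040 - 92 = 2948
QR = 2948 / 3040 * 100 = 97.0%

97.0%


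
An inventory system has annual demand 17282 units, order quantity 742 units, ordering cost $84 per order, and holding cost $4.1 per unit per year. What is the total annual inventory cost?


TC = 17282/742 * 84 + 742/2 * 4.1

$3477.55


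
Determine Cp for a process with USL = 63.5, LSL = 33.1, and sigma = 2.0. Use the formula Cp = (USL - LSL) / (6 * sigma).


Cp = (63.5 - 33.1) / (6 * 2.0)

2.53


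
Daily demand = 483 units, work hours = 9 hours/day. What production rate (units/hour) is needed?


Formula: Production Rate = Daily Demand / Available Hours
Rate = 483 units/day / 9 hours/day
Rate = 53.7 units/hour

53.7 units/hour


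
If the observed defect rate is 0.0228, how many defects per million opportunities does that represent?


DPMO = defect_rate * 1000000 = 0.0228 * 1000000

22800


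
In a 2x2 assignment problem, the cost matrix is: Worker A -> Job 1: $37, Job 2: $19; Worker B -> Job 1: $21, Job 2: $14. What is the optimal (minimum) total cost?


Option 1: A->1 + B->2 = $37 + $14 = $51
Option 2: A->2 + B->1 = $19 + $21 = $40
Min cost = min($51, $40) = $40

$40


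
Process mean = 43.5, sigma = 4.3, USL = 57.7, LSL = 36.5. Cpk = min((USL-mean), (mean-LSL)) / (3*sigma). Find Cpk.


Cpu = (57.7 - 43.5) / (3 * 4.3) = 1.1
Cpl = (43.5 - 36.5) / (3 * 4.3) = 0.54
Cpk = min(1.1, 0.54) = 0.54

0.54


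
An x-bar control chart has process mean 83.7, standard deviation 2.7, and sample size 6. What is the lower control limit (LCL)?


LCL = 83.7 - 3 * 2.7 / sqrt(6)

80.39


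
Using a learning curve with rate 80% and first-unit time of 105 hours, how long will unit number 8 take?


Formula: T_n = T_1 * (learning_rate)^(log2(n)) where learning_rate = rate/100
Doublings = log2(8) = 3
T_n = 105 * 0.8^3
T_n = 105 * 0.512 = 53.8 hours

53.8 hours


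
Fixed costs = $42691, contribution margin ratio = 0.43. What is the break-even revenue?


Formula: BER = Fixed Costs / Contribution Margin Ratio
BER = $42691 / 0.43
BER = $99281.40 (to the nearest cent)

$99281.40


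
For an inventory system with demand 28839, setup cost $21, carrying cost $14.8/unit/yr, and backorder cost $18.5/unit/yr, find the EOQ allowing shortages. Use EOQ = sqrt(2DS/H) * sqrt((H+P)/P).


Formula: EOQ* = sqrt(2DS/H) * sqrt((H+P)/P)
Base EOQ = sqrt(2*28839*21/14.8) = 286.08 units
Correction = sqrt((14.8+18.5)/18.5) = 1.34164
EOQ* = 286.08 * 1.34164 = 383.8 units

383.8 units


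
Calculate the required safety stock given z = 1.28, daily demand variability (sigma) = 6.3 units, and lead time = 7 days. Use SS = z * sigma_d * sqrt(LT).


Formula: SS = z * sigma_d * sqrt(LT)
sqrt(LT) = sqrt(7) = 2.6458
SS = 1.28 * 6.3 * 2.6458
SS = 21.3 units

21.3 units


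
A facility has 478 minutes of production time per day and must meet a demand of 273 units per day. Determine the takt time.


Formula: Takt Time = Available Production Time / Customer Demand
Takt = 478 min/day / 273 units/day
Takt = 1.75 min/unit

1.75 min/unit


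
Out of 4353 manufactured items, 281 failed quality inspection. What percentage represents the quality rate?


Formula: Quality Rate = Good Pieces / Total Pieces * 100
Good pieces = 4353 - 281 = 4072
QR = 4072 / 4353 * 100 = 93.5%

93.5%


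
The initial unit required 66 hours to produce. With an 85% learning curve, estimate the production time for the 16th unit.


Formula: T_n = T_1 * (learning_rate)^(log2(n)) where learning_rate = rate/100
Doublings = log2(16) = 4
T_n = 66 * 0.85^4
T_n = 66 * 0.522 = 34.5 hours

34.5 hours


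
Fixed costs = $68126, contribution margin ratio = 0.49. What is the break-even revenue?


Formula: BER = Fixed Costs / Contribution Margin Ratio
BER = $68126 / 0.49
BER = $139032.65 (to the nearest cent)

$139032.65


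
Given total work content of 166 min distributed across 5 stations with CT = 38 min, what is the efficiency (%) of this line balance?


Formula: Efficiency = Sum of Task Times / (N_stations * CT) * 100
Total station capacity = 5 stations * 38 min = 190 min
Efficiency = 166 / 190 * 100 = 87.4%

87.4%


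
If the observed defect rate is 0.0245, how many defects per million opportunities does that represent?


DPMO = defect_rate * 1000000 = 0.0245 * 1000000

24500


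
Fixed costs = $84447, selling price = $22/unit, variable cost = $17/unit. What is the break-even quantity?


Formula: BEQ = Fixed Costs / (Price - Variable Cost)
Contribution margin = $22 - $17 = $5/unit
BEQ = ceil($84447 / $5/unit) = ceil(16889.4) = 16890 units

16890 units


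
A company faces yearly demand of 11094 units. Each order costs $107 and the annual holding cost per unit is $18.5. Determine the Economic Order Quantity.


Formula: EOQ = sqrt(2 * D * S / H)
Numerator: 2 * 11094 * 107 = 2374116
2DS/H = 2374116 / 18.5 = 128330.6
EOQ = sqrt(128330.6) = 358.2 units

358.2 units


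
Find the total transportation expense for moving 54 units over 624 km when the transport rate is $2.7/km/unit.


TC = dist * cost * units = 624 * 2.7 * 54 = $90979.20

$90979.20


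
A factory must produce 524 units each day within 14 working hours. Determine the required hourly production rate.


Formula: Production Rate = Daily Demand / Available Hours
Rate = 524 units/day / 14 hours/day
Rate = 37.4 units/hour

37.4 units/hour


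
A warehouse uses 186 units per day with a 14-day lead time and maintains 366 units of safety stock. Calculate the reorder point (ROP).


Formula: ROP = (Daily Demand * Lead Time) + Safety Stock
Demand during lead time = 186 * 14 = 2604 units
ROP = 2604 + 366 = 2970 units

2970 units


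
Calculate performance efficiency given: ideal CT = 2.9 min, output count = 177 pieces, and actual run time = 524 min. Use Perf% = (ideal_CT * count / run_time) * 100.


Formula: Performance = (Ideal CT * Total Count) / Run Time * 100
Ideal output time = 2.9 * 177 = 513.3 min
Performance = 513.3 / 524 * 100 = 98.0%

98.0%


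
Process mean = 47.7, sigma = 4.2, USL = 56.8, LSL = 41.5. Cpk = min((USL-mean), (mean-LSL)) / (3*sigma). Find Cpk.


Cpu = (56.8 - 47.7) / (3 * 4.2) = 0.72
Cpl = (47.7 - 41.5) / (3 * 4.2) = 0.49
Cpk = min(0.72, 0.49) = 0.49

0.49


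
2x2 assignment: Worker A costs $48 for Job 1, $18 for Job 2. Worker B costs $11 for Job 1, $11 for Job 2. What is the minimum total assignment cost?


Option 1: A->1 + B->2 = $48 + $11 = $59
Option 2: A->2 + B->1 = $18 + $11 = $29
Min cost = min($59, $29) = $29

$29


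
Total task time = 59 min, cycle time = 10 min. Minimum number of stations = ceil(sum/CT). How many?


Formula: N_min = ceil(Sum of Task Times / Cycle Time)
N_min = ceil(59 min / 10 min) = ceil(5.9)
N_min = 6 stations

6


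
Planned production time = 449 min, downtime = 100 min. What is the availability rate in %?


Formula: Availability = (Planned Time - Downtime) / Planned Time * 100
Uptime = 449 - 100 = 349 min
Availability = 349 / 449 * 100 = 77.7%

77.7%


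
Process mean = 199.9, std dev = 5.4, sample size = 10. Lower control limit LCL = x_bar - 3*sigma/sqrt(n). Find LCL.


LCL = 199.9 - 3 * 5.4 / sqrt(10)

194.78


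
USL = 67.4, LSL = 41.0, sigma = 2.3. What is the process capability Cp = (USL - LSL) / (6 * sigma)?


Cp = (67.4 - 41.0) / (6 * 2.3)

1.91


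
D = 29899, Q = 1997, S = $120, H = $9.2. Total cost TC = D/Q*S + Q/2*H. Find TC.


TC = 29899/1997 * 120 + 1997/2 * 9.2

$10982.83


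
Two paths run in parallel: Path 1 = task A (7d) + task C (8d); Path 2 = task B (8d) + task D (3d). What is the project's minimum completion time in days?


Path 1 = 7 + 8 = 15 days
Path 2 = 8 + 3 = 11 days
Duration = max(15, 11) = 15 days

15 days


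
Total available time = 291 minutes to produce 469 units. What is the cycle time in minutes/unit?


Formula: CT = Available Time / Number of Units
CT = 291 min / 469 units
CT = 0.62 min/unit

0.62 min/unit


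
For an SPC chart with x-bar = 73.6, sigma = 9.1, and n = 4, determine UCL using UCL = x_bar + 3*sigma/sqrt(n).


UCL = 73.6 + 3 * 9.1 / sqrt(4)

87.25


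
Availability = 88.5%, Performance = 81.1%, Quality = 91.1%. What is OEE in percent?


Formula: OEE = Availability * Performance * Quality / 10000
A * P = 88.5% * 81.1% / 100 = 71.77%
OEE = 71.77% * 91.1% / 100 = 65.4%

65.4%
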